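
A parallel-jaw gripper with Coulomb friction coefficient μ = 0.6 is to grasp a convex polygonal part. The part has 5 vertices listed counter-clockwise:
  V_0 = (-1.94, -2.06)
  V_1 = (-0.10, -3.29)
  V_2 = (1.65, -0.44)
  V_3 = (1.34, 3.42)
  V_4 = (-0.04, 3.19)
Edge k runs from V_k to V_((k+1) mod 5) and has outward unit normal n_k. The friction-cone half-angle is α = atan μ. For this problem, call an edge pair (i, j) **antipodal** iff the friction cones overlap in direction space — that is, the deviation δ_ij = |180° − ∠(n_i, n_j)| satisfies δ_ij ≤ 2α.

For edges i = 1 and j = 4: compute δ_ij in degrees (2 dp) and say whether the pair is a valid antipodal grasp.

δ = 11.66°, valid

α = atan 0.6 = 30.96°;  2α = 61.93°
edge 1: e_1 = (+1.75, +2.85);  n_1 = (+0.8522, -0.5233)
edge 4: e_4 = (-1.90, -5.25);  n_4 = (-0.9403, +0.3403)
∠(n_1, n_4) = 168.34°
δ = |180° − 168.34°| = 11.66°
11.66° ≤ 2α = 61.93°  →  valid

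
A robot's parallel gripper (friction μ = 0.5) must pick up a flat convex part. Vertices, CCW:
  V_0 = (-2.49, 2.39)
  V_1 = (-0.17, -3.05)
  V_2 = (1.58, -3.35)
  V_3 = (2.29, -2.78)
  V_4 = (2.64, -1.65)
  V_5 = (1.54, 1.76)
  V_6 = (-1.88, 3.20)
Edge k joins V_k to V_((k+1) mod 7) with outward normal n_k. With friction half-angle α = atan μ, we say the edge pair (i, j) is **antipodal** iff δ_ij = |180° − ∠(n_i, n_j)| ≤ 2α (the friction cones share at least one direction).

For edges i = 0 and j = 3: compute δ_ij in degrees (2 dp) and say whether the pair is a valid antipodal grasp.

α = atan 0.5 = 26.57°;  2α = 53.13°
edge 0: e_0 = (+2.32, -5.44);  n_0 = (-0.9198, -0.3923)
edge 3: e_3 = (+0.35, +1.13);  n_3 = (+0.9552, -0.2959)
∠(n_0, n_3) = 139.69°
δ = |180° − 139.69°| = 40.31°
40.31° ≤ 2α = 53.13°  →  valid

δ = 40.31°, valid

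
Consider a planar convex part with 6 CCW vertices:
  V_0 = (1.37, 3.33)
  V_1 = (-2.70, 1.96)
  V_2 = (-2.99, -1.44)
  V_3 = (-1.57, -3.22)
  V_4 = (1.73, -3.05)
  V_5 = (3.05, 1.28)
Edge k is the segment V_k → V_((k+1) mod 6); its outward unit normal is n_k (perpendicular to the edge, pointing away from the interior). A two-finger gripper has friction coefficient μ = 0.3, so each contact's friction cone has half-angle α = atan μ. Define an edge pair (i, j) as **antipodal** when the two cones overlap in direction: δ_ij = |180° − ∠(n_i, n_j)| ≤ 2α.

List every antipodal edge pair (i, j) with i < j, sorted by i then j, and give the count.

α = atan 0.3 = 16.70°;  2α = 33.40°
n_0 = (-0.3190, +0.9477)
n_1 = (-0.9964, +0.0850)
n_2 = (-0.7817, -0.6236)
n_3 = (+0.0514, -0.9987)
n_4 = (+0.9565, -0.2916)
n_5 = (+0.7735, +0.6339)
  (0,1): δ = 113.48°  ·
  (0,2): δ = 70.02°  ·
  (0,3): δ = 15.65°  ✓
  (0,4): δ = 54.44°  ·
  (0,5): δ = 110.73°  ·
  (1,2): δ = 136.54°  ·
  (1,3): δ = 82.18°  ·
  (1,4): δ = 12.08°  ✓
  (1,5): δ = 44.21°  ·
  (2,3): δ = 125.63°  ·
  (2,4): δ = 55.54°  ·
  (2,5): δ = 0.75°  ✓
  (3,4): δ = 109.90°  ·
  (3,5): δ = 53.61°  ·
  (4,5): δ = 123.71°  ·
antipodal pairs: 3

count = 3; pairs: (0,3), (1,4), (2,5)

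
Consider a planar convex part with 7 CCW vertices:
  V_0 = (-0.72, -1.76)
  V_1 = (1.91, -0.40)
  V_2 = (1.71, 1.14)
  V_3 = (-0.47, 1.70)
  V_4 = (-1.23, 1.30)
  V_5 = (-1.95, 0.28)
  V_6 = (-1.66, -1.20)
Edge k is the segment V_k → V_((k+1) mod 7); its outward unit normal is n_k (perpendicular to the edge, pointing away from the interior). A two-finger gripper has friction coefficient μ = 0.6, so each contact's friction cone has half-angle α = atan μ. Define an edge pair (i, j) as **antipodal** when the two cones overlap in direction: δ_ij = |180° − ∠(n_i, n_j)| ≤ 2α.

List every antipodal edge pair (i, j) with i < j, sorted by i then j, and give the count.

α = atan 0.6 = 30.96°;  2α = 61.93°
n_0 = (+0.4593, -0.8883)
n_1 = (+0.9917, +0.1288)
n_2 = (+0.2488, +0.9686)
n_3 = (-0.4657, +0.8849)
n_4 = (-0.8170, +0.5767)
n_5 = (-0.9813, -0.1923)
n_6 = (-0.5118, -0.8591)
  (0,1): δ = 109.94°  ·
  (0,2): δ = 41.75°  ✓
  (0,3): δ = 0.41°  ✓
  (0,4): δ = 27.44°  ✓
  (0,5): δ = 73.74°  ·
  (0,6): δ = 121.87°  ·
  (1,2): δ = 111.81°  ·
  (1,3): δ = 69.64°  ·
  (1,4): δ = 42.62°  ✓
  (1,5): δ = 3.69°  ✓
  (1,6): δ = 51.82°  ✓
  (2,3): δ = 137.83°  ·
  (2,4): δ = 110.81°  ·
  (2,5): δ = 64.51°  ·
  (2,6): δ = 16.38°  ✓
  (3,4): δ = 152.98°  ·
  (3,5): δ = 106.67°  ·
  (3,6): δ = 58.54°  ✓
  (4,5): δ = 133.70°  ·
  (4,6): δ = 85.57°  ·
  (5,6): δ = 131.87°  ·
antipodal pairs: 8

count = 8; pairs: (0,2), (0,3), (0,4), (1,4), (1,5), (1,6), (2,6), (3,6)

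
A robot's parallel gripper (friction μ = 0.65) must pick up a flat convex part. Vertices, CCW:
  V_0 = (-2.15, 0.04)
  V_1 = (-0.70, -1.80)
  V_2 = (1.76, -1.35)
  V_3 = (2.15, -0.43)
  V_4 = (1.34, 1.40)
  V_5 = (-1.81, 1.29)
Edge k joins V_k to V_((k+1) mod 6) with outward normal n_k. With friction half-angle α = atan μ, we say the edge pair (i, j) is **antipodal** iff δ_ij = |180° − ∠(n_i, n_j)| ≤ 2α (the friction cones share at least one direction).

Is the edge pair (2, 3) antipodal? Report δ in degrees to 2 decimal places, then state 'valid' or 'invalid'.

δ = 133.15°, invalid

α = atan 0.65 = 33.02°;  2α = 66.05°
edge 2: e_2 = (+0.39, +0.92);  n_2 = (+0.9207, -0.3903)
edge 3: e_3 = (-0.81, +1.83);  n_3 = (+0.9144, +0.4047)
∠(n_2, n_3) = 46.85°
δ = |180° − 46.85°| = 133.15°
133.15° > 2α = 66.05°  →  invalid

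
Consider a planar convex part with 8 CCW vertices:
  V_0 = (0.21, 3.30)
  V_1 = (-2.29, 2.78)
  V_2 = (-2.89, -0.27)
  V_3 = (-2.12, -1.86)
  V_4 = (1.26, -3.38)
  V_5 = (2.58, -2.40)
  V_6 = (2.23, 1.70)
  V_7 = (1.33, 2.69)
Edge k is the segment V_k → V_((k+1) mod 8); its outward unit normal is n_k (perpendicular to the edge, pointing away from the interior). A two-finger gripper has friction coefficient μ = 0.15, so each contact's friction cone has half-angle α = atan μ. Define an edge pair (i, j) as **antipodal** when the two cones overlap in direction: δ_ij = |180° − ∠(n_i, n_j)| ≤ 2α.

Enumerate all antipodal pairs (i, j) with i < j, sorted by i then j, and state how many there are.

count = 3; pairs: (1,5), (2,6), (3,7)

α = atan 0.15 = 8.53°;  2α = 17.06°
n_0 = (-0.2036, +0.9790)
n_1 = (-0.9812, +0.1930)
n_2 = (-0.9000, -0.4359)
n_3 = (-0.4101, -0.9120)
n_4 = (+0.5961, -0.8029)
n_5 = (+0.9964, +0.0851)
n_6 = (+0.7399, +0.6727)
n_7 = (+0.4783, +0.8782)
  (0,1): δ = 112.88°  ·
  (0,2): δ = 75.91°  ·
  (0,3): δ = 35.96°  ·
  (0,4): δ = 24.84°  ·
  (0,5): δ = 83.13°  ·
  (0,6): δ = 120.52°  ·
  (0,7): δ = 139.68°  ·
  (1,2): δ = 143.03°  ·
  (1,3): δ = 103.08°  ·
  (1,4): δ = 42.28°  ·
  (1,5): δ = 16.01°  ✓
  (1,6): δ = 53.40°  ·
  (1,7): δ = 72.55°  ·
  (2,3): δ = 140.05°  ·
  (2,4): δ = 79.25°  ·
  (2,5): δ = 20.96°  ·
  (2,6): δ = 16.43°  ✓
  (2,7): δ = 35.59°  ·
  (3,4): δ = 119.20°  ·
  (3,5): δ = 60.91°  ·
  (3,6): δ = 23.51°  ·
  (3,7): δ = 4.36°  ✓
  (4,5): δ = 121.71°  ·
  (4,6): δ = 84.32°  ·
  (4,7): δ = 65.17°  ·
  (5,6): δ = 142.61°  ·
  (5,7): δ = 123.45°  ·
  (6,7): δ = 160.85°  ·
antipodal pairs: 3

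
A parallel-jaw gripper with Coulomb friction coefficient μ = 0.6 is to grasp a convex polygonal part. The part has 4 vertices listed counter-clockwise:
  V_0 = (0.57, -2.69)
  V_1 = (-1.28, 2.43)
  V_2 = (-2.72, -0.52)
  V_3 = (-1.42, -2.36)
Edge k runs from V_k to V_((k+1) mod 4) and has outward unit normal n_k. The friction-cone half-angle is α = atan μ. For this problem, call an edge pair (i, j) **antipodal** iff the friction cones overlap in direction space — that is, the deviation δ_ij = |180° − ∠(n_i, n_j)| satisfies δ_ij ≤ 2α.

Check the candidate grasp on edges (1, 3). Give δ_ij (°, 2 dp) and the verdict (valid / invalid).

α = atan 0.6 = 30.96°;  2α = 61.93°
edge 1: e_1 = (-1.44, -2.95);  n_1 = (-0.8987, +0.4387)
edge 3: e_3 = (+1.99, -0.33);  n_3 = (-0.1636, -0.9865)
∠(n_1, n_3) = 106.60°
δ = |180° − 106.60°| = 73.40°
73.40° > 2α = 61.93°  →  invalid

δ = 73.40°, invalid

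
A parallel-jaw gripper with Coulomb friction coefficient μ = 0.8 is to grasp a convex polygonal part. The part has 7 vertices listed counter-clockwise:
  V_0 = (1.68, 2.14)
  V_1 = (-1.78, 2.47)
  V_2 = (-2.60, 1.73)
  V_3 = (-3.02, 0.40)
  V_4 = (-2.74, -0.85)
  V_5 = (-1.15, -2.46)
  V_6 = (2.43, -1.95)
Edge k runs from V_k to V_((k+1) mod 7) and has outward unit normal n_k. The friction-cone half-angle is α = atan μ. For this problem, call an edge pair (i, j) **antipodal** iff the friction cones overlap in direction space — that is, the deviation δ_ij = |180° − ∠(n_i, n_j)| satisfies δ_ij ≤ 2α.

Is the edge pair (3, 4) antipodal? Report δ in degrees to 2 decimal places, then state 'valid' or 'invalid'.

δ = 147.98°, invalid

α = atan 0.8 = 38.66°;  2α = 77.32°
edge 3: e_3 = (+0.28, -1.25);  n_3 = (-0.9758, -0.2186)
edge 4: e_4 = (+1.59, -1.61);  n_4 = (-0.7115, -0.7027)
∠(n_3, n_4) = 32.02°
δ = |180° − 32.02°| = 147.98°
147.98° > 2α = 77.32°  →  invalid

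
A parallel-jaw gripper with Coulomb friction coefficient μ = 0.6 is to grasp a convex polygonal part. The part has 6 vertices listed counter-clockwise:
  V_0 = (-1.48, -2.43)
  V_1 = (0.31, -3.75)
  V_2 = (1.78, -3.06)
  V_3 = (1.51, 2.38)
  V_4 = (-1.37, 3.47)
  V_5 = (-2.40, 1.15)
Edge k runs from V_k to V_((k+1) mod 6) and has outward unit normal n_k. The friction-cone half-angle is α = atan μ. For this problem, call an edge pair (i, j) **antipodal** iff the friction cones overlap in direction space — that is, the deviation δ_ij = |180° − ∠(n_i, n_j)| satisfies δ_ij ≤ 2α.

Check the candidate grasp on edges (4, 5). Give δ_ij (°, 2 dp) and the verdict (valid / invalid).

δ = 141.65°, invalid

α = atan 0.6 = 30.96°;  2α = 61.93°
edge 4: e_4 = (-1.03, -2.32);  n_4 = (-0.9140, +0.4058)
edge 5: e_5 = (+0.92, -3.58);  n_5 = (-0.9685, -0.2489)
∠(n_4, n_5) = 38.35°
δ = |180° − 38.35°| = 141.65°
141.65° > 2α = 61.93°  →  invalid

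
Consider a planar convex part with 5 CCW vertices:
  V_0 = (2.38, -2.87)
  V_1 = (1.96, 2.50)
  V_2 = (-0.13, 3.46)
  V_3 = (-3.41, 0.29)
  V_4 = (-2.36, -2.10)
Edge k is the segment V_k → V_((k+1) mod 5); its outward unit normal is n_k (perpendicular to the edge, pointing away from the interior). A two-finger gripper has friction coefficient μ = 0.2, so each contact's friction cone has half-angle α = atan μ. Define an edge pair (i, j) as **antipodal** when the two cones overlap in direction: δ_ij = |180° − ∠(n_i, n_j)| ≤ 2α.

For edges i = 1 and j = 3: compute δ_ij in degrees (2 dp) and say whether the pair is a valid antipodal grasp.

δ = 41.61°, invalid

α = atan 0.2 = 11.31°;  2α = 22.62°
edge 1: e_1 = (-2.09, +0.96);  n_1 = (+0.4174, +0.9087)
edge 3: e_3 = (+1.05, -2.39);  n_3 = (-0.9155, -0.4022)
∠(n_1, n_3) = 138.39°
δ = |180° − 138.39°| = 41.61°
41.61° > 2α = 22.62°  →  invalid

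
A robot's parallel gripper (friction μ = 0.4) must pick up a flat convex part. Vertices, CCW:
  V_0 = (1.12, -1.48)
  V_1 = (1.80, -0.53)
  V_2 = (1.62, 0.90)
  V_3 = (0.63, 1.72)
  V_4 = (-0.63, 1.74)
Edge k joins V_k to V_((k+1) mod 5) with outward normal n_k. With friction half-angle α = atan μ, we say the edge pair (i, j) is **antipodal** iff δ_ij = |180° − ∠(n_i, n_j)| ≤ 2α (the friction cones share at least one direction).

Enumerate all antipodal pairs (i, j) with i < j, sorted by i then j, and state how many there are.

α = atan 0.4 = 21.80°;  2α = 43.60°
n_0 = (+0.8132, -0.5820)
n_1 = (+0.9922, +0.1249)
n_2 = (+0.6379, +0.7701)
n_3 = (+0.0159, +0.9999)
n_4 = (-0.8786, -0.4775)
  (0,1): δ = 137.23°  ·
  (0,2): δ = 94.04°  ·
  (0,3): δ = 55.31°  ·
  (0,4): δ = 64.12°  ·
  (1,2): δ = 136.81°  ·
  (1,3): δ = 98.08°  ·
  (1,4): δ = 21.35°  ✓
  (2,3): δ = 141.28°  ·
  (2,4): δ = 21.84°  ✓
  (3,4): δ = 60.57°  ·
antipodal pairs: 2

count = 2; pairs: (1,4), (2,4)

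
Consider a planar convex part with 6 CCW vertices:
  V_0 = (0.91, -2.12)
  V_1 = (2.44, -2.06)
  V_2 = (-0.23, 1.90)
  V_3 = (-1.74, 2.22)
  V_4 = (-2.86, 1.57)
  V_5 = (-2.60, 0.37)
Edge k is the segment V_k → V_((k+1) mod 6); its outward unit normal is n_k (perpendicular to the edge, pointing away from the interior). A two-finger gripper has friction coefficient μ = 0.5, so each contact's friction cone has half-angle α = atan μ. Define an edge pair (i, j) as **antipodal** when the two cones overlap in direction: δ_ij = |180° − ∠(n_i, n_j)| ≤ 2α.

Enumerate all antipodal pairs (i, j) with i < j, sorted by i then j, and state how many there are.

count = 5; pairs: (0,2), (0,3), (1,4), (1,5), (2,5)

α = atan 0.5 = 26.57°;  2α = 53.13°
n_0 = (+0.0392, -0.9992)
n_1 = (+0.8291, +0.5590)
n_2 = (+0.2073, +0.9783)
n_3 = (-0.5019, +0.8649)
n_4 = (-0.9773, -0.2118)
n_5 = (-0.5786, -0.8156)
  (0,1): δ = 58.26°  ·
  (0,2): δ = 14.21°  ✓
  (0,3): δ = 27.88°  ✓
  (0,4): δ = 99.98°  ·
  (0,5): δ = 142.40°  ·
  (1,2): δ = 135.95°  ·
  (1,3): δ = 93.86°  ·
  (1,4): δ = 21.76°  ✓
  (1,5): δ = 20.66°  ✓
  (2,3): δ = 137.91°  ·
  (2,4): δ = 65.81°  ·
  (2,5): δ = 23.39°  ✓
  (3,4): δ = 107.90°  ·
  (3,5): δ = 65.48°  ·
  (4,5): δ = 137.58°  ·
antipodal pairs: 5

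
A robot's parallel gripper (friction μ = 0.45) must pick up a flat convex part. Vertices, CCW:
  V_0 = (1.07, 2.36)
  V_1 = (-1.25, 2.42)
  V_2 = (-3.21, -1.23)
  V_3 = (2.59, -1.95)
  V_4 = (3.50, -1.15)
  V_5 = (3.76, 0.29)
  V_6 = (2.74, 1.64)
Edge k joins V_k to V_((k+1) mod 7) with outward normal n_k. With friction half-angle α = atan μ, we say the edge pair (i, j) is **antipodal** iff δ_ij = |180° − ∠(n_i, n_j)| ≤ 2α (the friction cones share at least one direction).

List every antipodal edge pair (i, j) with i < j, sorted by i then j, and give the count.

count = 6; pairs: (0,2), (0,3), (1,3), (1,4), (2,5), (2,6)

α = atan 0.45 = 24.23°;  2α = 48.46°
n_0 = (+0.0259, +0.9997)
n_1 = (-0.8810, +0.4731)
n_2 = (-0.1232, -0.9924)
n_3 = (+0.6603, -0.7510)
n_4 = (+0.9841, -0.1777)
n_5 = (+0.7979, +0.6028)
n_6 = (+0.3959, +0.9183)
  (0,1): δ = 116.75°  ·
  (0,2): δ = 5.59°  ✓
  (0,3): δ = 42.80°  ✓
  (0,4): δ = 81.25°  ·
  (0,5): δ = 128.55°  ·
  (0,6): δ = 158.16°  ·
  (1,2): δ = 68.84°  ·
  (1,3): δ = 20.45°  ✓
  (1,4): δ = 18.00°  ✓
  (1,5): δ = 65.31°  ·
  (1,6): δ = 94.91°  ·
  (2,3): δ = 131.60°  ·
  (2,4): δ = 93.16°  ·
  (2,5): δ = 45.85°  ✓
  (2,6): δ = 16.25°  ✓
  (3,4): δ = 141.55°  ·
  (3,5): δ = 94.25°  ·
  (3,6): δ = 64.64°  ·
  (4,5): δ = 132.69°  ·
  (4,6): δ = 103.09°  ·
  (5,6): δ = 150.40°  ·
antipodal pairs: 6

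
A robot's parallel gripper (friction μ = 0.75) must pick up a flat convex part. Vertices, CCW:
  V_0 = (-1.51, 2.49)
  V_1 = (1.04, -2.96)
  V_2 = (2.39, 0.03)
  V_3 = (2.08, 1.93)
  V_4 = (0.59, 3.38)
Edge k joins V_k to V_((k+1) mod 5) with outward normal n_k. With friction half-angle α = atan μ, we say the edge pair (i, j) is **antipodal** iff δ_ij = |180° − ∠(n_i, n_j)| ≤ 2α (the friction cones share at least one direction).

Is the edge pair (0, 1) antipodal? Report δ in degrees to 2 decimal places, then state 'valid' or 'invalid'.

δ = 49.37°, valid

α = atan 0.75 = 36.87°;  2α = 73.74°
edge 0: e_0 = (+2.55, -5.45);  n_0 = (-0.9058, -0.4238)
edge 1: e_1 = (+1.35, +2.99);  n_1 = (+0.9114, -0.4115)
∠(n_0, n_1) = 130.63°
δ = |180° − 130.63°| = 49.37°
49.37° ≤ 2α = 73.74°  →  valid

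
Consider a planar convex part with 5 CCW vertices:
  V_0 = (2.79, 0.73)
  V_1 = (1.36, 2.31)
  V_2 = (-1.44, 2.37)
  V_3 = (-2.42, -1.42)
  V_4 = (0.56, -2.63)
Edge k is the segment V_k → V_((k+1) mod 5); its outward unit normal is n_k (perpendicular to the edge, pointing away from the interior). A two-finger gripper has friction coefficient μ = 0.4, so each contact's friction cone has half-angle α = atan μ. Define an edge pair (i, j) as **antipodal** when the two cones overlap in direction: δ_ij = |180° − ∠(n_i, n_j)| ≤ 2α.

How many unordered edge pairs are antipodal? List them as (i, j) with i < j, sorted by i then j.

α = atan 0.4 = 21.80°;  2α = 43.60°
n_0 = (+0.7414, +0.6710)
n_1 = (+0.0214, +0.9998)
n_2 = (-0.9682, +0.2503)
n_3 = (-0.3762, -0.9265)
n_4 = (+0.8332, -0.5530)
  (0,1): δ = 133.37°  ·
  (0,2): δ = 56.64°  ·
  (0,3): δ = 25.75°  ✓
  (0,4): δ = 104.28°  ·
  (1,2): δ = 103.27°  ·
  (1,3): δ = 20.87°  ✓
  (1,4): δ = 57.66°  ·
  (2,3): δ = 97.60°  ·
  (2,4): δ = 19.07°  ✓
  (3,4): δ = 101.47°  ·
antipodal pairs: 3

count = 3; pairs: (0,3), (1,3), (2,4)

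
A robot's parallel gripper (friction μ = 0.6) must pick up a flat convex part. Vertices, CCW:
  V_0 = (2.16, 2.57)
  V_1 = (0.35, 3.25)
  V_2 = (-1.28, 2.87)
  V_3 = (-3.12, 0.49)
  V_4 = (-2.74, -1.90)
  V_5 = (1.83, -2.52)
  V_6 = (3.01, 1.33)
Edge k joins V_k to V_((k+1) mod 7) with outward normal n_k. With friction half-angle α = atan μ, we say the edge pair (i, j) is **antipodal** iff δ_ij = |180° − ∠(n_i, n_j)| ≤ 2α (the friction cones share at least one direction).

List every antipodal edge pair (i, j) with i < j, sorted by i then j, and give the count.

α = atan 0.6 = 30.96°;  2α = 61.93°
n_0 = (+0.3517, +0.9361)
n_1 = (-0.2270, +0.9739)
n_2 = (-0.7911, +0.6116)
n_3 = (-0.9876, -0.1570)
n_4 = (-0.1344, -0.9909)
n_5 = (+0.9561, -0.2930)
n_6 = (+0.8248, +0.5654)
  (0,1): δ = 146.29°  ·
  (0,2): δ = 107.12°  ·
  (0,3): δ = 60.38°  ✓
  (0,4): δ = 12.86°  ✓
  (0,5): δ = 93.55°  ·
  (0,6): δ = 145.02°  ·
  (1,2): δ = 140.83°  ·
  (1,3): δ = 94.09°  ·
  (1,4): δ = 20.85°  ✓
  (1,5): δ = 59.84°  ✓
  (1,6): δ = 111.31°  ·
  (2,3): δ = 133.26°  ·
  (2,4): δ = 60.02°  ✓
  (2,5): δ = 20.67°  ✓
  (2,6): δ = 72.14°  ·
  (3,4): δ = 106.76°  ·
  (3,5): δ = 26.07°  ✓
  (3,6): δ = 25.40°  ✓
  (4,5): δ = 99.31°  ·
  (4,6): δ = 47.84°  ✓
  (5,6): δ = 128.53°  ·
antipodal pairs: 9

count = 9; pairs: (0,3), (0,4), (1,4), (1,5), (2,4), (2,5), (3,5), (3,6), (4,6)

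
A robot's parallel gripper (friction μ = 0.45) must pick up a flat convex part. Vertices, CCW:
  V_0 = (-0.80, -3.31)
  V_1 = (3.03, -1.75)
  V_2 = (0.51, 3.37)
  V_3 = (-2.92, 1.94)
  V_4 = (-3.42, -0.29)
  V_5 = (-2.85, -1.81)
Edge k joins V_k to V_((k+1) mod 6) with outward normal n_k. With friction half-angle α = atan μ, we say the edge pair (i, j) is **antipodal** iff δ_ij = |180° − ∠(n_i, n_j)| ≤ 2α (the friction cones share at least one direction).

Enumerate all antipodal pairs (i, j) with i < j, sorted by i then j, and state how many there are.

count = 4; pairs: (0,2), (1,3), (1,4), (1,5)

α = atan 0.45 = 24.23°;  2α = 48.46°
n_0 = (+0.3772, -0.9261)
n_1 = (+0.8972, +0.4416)
n_2 = (-0.3848, +0.9230)
n_3 = (-0.9758, +0.2188)
n_4 = (-0.9363, -0.3511)
n_5 = (-0.5905, -0.8070)
  (0,1): δ = 85.96°  ·
  (0,2): δ = 0.47°  ✓
  (0,3): δ = 55.20°  ·
  (0,4): δ = 88.39°  ·
  (0,5): δ = 121.65°  ·
  (1,2): δ = 93.57°  ·
  (1,3): δ = 38.84°  ✓
  (1,4): δ = 5.65°  ✓
  (1,5): δ = 27.60°  ✓
  (2,3): δ = 125.27°  ·
  (2,4): δ = 92.08°  ·
  (2,5): δ = 58.82°  ·
  (3,4): δ = 146.81°  ·
  (3,5): δ = 113.56°  ·
  (4,5): δ = 146.75°  ·
antipodal pairs: 4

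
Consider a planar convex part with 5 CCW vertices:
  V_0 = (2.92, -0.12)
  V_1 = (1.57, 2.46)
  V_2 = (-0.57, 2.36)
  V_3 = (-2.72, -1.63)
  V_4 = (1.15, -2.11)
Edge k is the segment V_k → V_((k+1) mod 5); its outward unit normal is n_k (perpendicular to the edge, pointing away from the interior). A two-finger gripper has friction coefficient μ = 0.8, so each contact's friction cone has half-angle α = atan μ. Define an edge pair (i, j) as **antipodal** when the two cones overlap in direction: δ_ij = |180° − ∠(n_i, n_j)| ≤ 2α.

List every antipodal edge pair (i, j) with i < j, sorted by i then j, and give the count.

α = atan 0.8 = 38.66°;  2α = 77.32°
n_0 = (+0.8860, +0.4636)
n_1 = (-0.0467, +0.9989)
n_2 = (-0.8803, +0.4744)
n_3 = (-0.1231, -0.9924)
n_4 = (+0.7472, -0.6646)
  (0,1): δ = 114.95°  ·
  (0,2): δ = 55.94°  ✓
  (0,3): δ = 55.31°  ✓
  (0,4): δ = 110.73°  ·
  (1,2): δ = 120.99°  ·
  (1,3): δ = 9.75°  ✓
  (1,4): δ = 45.67°  ✓
  (2,3): δ = 68.75°  ✓
  (2,4): δ = 13.33°  ✓
  (3,4): δ = 124.58°  ·
antipodal pairs: 6

count = 6; pairs: (0,2), (0,3), (1,3), (1,4), (2,3), (2,4)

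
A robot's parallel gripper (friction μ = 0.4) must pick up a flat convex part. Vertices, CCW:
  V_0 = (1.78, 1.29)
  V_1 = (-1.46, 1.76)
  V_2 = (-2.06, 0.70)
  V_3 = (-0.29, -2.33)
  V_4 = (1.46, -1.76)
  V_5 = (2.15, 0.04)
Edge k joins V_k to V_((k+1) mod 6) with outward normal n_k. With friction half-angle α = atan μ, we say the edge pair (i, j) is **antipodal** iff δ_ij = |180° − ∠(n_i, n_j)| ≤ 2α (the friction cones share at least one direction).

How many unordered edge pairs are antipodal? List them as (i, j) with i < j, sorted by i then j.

count = 4; pairs: (0,3), (1,3), (1,4), (2,5)

α = atan 0.4 = 21.80°;  2α = 43.60°
n_0 = (+0.1436, +0.9896)
n_1 = (-0.8703, +0.4926)
n_2 = (-0.8635, -0.5044)
n_3 = (+0.3097, -0.9508)
n_4 = (+0.9337, -0.3579)
n_5 = (+0.9589, +0.2838)
  (0,1): δ = 111.26°  ·
  (0,2): δ = 51.45°  ·
  (0,3): δ = 26.30°  ✓
  (0,4): δ = 77.28°  ·
  (0,5): δ = 114.74°  ·
  (1,2): δ = 120.20°  ·
  (1,3): δ = 42.45°  ✓
  (1,4): δ = 8.54°  ✓
  (1,5): δ = 46.00°  ·
  (2,3): δ = 102.25°  ·
  (2,4): δ = 51.27°  ·
  (2,5): δ = 13.80°  ✓
  (3,4): δ = 129.01°  ·
  (3,5): δ = 91.55°  ·
  (4,5): δ = 142.54°  ·
antipodal pairs: 4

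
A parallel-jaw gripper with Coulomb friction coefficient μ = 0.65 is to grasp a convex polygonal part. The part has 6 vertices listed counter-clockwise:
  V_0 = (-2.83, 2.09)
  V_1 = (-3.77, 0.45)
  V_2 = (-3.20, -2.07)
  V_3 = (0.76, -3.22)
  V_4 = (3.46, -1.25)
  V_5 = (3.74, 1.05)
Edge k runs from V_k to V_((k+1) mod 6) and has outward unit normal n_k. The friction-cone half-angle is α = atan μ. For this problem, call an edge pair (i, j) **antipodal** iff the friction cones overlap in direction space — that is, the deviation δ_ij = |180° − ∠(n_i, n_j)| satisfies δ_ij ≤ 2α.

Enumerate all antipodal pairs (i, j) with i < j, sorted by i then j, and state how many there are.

α = atan 0.65 = 33.02°;  2α = 66.05°
n_0 = (-0.8676, +0.4973)
n_1 = (-0.9754, -0.2206)
n_2 = (-0.2789, -0.9603)
n_3 = (+0.5894, -0.8078)
n_4 = (+0.9927, -0.1208)
n_5 = (+0.1563, +0.9877)
  (0,1): δ = 137.43°  ·
  (0,2): δ = 76.37°  ·
  (0,3): δ = 24.06°  ✓
  (0,4): δ = 22.88°  ✓
  (0,5): δ = 110.83°  ·
  (1,2): δ = 118.94°  ·
  (1,3): δ = 66.63°  ·
  (1,4): δ = 19.69°  ✓
  (1,5): δ = 68.26°  ·
  (2,3): δ = 127.69°  ·
  (2,4): δ = 80.75°  ·
  (2,5): δ = 7.20°  ✓
  (3,4): δ = 133.06°  ·
  (3,5): δ = 45.11°  ✓
  (4,5): δ = 92.05°  ·
antipodal pairs: 5

count = 5; pairs: (0,3), (0,4), (1,4), (2,5), (3,5)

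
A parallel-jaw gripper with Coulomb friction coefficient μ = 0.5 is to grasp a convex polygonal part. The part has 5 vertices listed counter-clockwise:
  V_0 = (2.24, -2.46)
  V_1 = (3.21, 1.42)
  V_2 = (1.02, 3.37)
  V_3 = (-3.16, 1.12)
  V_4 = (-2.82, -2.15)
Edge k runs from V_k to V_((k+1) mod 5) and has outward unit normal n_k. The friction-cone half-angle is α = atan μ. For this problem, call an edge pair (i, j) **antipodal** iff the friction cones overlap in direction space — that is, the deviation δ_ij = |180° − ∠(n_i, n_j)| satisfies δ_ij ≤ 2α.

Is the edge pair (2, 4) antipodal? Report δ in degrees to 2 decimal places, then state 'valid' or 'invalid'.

α = atan 0.5 = 26.57°;  2α = 53.13°
edge 2: e_2 = (-4.18, -2.25);  n_2 = (-0.4740, +0.8805)
edge 4: e_4 = (+5.06, -0.31);  n_4 = (-0.0612, -0.9981)
∠(n_2, n_4) = 148.20°
δ = |180° − 148.20°| = 31.80°
31.80° ≤ 2α = 53.13°  →  valid

δ = 31.80°, valid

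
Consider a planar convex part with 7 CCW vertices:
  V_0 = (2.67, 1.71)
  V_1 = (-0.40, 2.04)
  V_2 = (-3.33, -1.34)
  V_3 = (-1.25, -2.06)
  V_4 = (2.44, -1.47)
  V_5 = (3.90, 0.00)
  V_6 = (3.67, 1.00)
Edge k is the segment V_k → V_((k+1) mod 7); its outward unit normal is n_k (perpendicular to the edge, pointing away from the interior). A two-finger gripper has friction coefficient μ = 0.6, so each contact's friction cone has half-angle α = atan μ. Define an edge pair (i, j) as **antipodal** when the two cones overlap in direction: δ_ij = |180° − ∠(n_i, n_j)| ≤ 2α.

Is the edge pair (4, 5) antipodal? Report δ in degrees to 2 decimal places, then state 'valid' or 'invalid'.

α = atan 0.6 = 30.96°;  2α = 61.93°
edge 4: e_4 = (+1.46, +1.47);  n_4 = (+0.7095, -0.7047)
edge 5: e_5 = (-0.23, +1.00);  n_5 = (+0.9746, +0.2241)
∠(n_4, n_5) = 57.76°
δ = |180° − 57.76°| = 122.24°
122.24° > 2α = 61.93°  →  invalid

δ = 122.24°, invalid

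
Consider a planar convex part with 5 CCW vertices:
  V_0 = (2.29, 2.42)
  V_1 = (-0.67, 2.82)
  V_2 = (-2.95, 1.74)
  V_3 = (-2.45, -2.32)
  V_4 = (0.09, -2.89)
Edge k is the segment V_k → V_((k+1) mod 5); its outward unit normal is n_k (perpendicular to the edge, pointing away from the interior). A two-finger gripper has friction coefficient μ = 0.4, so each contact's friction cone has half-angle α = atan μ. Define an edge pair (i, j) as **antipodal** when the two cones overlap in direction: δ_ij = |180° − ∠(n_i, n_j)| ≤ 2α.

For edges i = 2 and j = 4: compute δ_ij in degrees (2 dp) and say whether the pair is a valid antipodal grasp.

δ = 29.53°, valid

α = atan 0.4 = 21.80°;  2α = 43.60°
edge 2: e_2 = (+0.50, -4.06);  n_2 = (-0.9925, -0.1222)
edge 4: e_4 = (+2.20, +5.31);  n_4 = (+0.9238, -0.3828)
∠(n_2, n_4) = 150.47°
δ = |180° − 150.47°| = 29.53°
29.53° ≤ 2α = 43.60°  →  valid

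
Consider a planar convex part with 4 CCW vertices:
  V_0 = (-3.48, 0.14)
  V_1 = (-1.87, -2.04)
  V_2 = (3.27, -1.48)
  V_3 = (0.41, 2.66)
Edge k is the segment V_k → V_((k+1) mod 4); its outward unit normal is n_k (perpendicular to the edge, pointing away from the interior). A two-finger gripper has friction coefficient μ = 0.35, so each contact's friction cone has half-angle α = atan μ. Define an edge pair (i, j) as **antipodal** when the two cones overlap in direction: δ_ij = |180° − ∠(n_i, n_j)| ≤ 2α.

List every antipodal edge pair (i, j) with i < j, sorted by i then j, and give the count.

α = atan 0.35 = 19.29°;  2α = 38.58°
n_0 = (-0.8044, -0.5941)
n_1 = (+0.1083, -0.9941)
n_2 = (+0.8228, +0.5684)
n_3 = (-0.5437, +0.8393)
  (0,1): δ = 120.23°  ·
  (0,2): δ = 1.81°  ✓
  (0,3): δ = 86.49°  ·
  (1,2): δ = 61.58°  ·
  (1,3): δ = 26.72°  ✓
  (2,3): δ = 91.70°  ·
antipodal pairs: 2

count = 2; pairs: (0,2), (1,3)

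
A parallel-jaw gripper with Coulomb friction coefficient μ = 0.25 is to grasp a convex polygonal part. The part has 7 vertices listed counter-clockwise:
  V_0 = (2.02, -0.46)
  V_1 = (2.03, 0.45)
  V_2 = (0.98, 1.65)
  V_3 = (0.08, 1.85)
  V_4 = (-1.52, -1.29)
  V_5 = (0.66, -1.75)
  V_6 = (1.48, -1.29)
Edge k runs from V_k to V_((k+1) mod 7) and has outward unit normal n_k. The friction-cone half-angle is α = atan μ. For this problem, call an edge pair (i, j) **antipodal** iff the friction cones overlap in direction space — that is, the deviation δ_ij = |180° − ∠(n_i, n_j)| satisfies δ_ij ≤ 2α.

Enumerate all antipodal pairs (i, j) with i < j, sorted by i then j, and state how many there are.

α = atan 0.25 = 14.04°;  2α = 28.07°
n_0 = (+0.9999, -0.0110)
n_1 = (+0.7526, +0.6585)
n_2 = (+0.2169, +0.9762)
n_3 = (-0.8910, +0.4540)
n_4 = (-0.2065, -0.9785)
n_5 = (+0.4893, -0.8721)
n_6 = (+0.8382, -0.5453)
  (0,1): δ = 138.18°  ·
  (0,2): δ = 101.90°  ·
  (0,3): δ = 26.37°  ✓
  (0,4): δ = 78.71°  ·
  (0,5): δ = 119.92°  ·
  (0,6): δ = 147.58°  ·
  (1,2): δ = 143.71°  ·
  (1,3): δ = 68.19°  ·
  (1,4): δ = 36.90°  ·
  (1,5): δ = 78.11°  ·
  (1,6): δ = 105.77°  ·
  (2,3): δ = 104.47°  ·
  (2,4): δ = 0.61°  ✓
  (2,5): δ = 41.82°  ·
  (2,6): δ = 69.48°  ·
  (3,4): δ = 74.91°  ·
  (3,5): δ = 33.71°  ·
  (3,6): δ = 6.05°  ✓
  (4,5): δ = 138.79°  ·
  (4,6): δ = 111.13°  ·
  (5,6): δ = 152.34°  ·
antipodal pairs: 3

count = 3; pairs: (0,3), (2,4), (3,6)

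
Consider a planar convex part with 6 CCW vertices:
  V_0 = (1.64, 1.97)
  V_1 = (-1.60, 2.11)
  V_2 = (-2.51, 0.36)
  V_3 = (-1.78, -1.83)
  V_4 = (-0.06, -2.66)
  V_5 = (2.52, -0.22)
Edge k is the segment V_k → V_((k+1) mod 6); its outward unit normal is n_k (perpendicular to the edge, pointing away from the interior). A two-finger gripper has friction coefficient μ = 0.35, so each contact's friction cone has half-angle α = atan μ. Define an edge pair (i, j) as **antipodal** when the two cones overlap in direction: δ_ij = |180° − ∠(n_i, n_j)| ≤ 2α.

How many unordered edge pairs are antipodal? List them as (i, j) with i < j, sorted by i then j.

count = 3; pairs: (0,3), (1,4), (2,5)

α = atan 0.35 = 19.29°;  2α = 38.58°
n_0 = (+0.0432, +0.9991)
n_1 = (-0.8872, +0.4614)
n_2 = (-0.9487, -0.3162)
n_3 = (-0.4346, -0.9006)
n_4 = (+0.6871, -0.7265)
n_5 = (+0.9279, +0.3729)
  (0,1): δ = 115.00°  ·
  (0,2): δ = 69.09°  ·
  (0,3): δ = 23.29°  ✓
  (0,4): δ = 45.88°  ·
  (0,5): δ = 114.37°  ·
  (1,2): δ = 134.09°  ·
  (1,3): δ = 88.29°  ·
  (1,4): δ = 19.12°  ✓
  (1,5): δ = 49.37°  ·
  (2,3): δ = 134.19°  ·
  (2,4): δ = 65.03°  ·
  (2,5): δ = 3.46°  ✓
  (3,4): δ = 110.84°  ·
  (3,5): δ = 42.35°  ·
  (4,5): δ = 111.51°  ·
antipodal pairs: 3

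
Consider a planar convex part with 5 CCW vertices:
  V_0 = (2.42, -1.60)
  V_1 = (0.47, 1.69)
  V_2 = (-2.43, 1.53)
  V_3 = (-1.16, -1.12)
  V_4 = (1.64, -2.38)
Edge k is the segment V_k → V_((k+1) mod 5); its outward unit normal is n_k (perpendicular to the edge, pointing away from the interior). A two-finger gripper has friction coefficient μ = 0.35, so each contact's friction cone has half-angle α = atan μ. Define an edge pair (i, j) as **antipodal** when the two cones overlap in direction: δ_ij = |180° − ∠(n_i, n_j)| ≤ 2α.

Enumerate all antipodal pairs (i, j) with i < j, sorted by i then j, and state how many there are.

count = 3; pairs: (0,2), (0,3), (1,3)

α = atan 0.35 = 19.29°;  2α = 38.58°
n_0 = (+0.8602, +0.5099)
n_1 = (-0.0551, +0.9985)
n_2 = (-0.9018, -0.4322)
n_3 = (-0.4104, -0.9119)
n_4 = (+0.7071, -0.7071)
  (0,1): δ = 117.50°  ·
  (0,2): δ = 5.05°  ✓
  (0,3): δ = 35.12°  ✓
  (0,4): δ = 104.34°  ·
  (1,2): δ = 67.55°  ·
  (1,3): δ = 27.39°  ✓
  (1,4): δ = 41.84°  ·
  (2,3): δ = 139.83°  ·
  (2,4): δ = 70.61°  ·
  (3,4): δ = 110.77°  ·
antipodal pairs: 3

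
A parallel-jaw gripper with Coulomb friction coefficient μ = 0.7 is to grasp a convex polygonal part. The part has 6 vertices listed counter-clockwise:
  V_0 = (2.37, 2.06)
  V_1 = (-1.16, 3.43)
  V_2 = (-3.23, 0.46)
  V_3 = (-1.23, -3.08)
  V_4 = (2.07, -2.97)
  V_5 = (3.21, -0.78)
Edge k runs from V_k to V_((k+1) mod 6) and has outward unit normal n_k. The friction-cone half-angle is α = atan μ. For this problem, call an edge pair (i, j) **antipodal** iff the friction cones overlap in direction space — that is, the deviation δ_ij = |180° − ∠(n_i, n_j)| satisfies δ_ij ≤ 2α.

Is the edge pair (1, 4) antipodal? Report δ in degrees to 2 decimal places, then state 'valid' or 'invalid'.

α = atan 0.7 = 34.99°;  2α = 69.98°
edge 1: e_1 = (-2.07, -2.97);  n_1 = (-0.8204, +0.5718)
edge 4: e_4 = (+1.14, +2.19);  n_4 = (+0.8870, -0.4617)
∠(n_1, n_4) = 172.62°
δ = |180° − 172.62°| = 7.38°
7.38° ≤ 2α = 69.98°  →  valid

δ = 7.38°, valid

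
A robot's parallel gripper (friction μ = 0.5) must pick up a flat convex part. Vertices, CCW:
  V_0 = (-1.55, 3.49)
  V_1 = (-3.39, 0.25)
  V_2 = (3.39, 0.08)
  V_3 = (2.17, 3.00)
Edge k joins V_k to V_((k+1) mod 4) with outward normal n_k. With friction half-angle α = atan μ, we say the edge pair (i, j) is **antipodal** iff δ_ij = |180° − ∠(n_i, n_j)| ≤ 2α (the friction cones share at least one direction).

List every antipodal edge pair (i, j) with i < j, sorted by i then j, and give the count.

α = atan 0.5 = 26.57°;  2α = 53.13°
n_0 = (-0.8696, +0.4938)
n_1 = (-0.0251, -0.9997)
n_2 = (+0.9227, +0.3855)
n_3 = (+0.1306, +0.9914)
  (0,1): δ = 61.84°  ·
  (0,2): δ = 52.27°  ✓
  (0,3): δ = 112.09°  ·
  (1,2): δ = 65.89°  ·
  (1,3): δ = 6.07°  ✓
  (2,3): δ = 120.18°  ·
antipodal pairs: 2

count = 2; pairs: (0,2), (1,3)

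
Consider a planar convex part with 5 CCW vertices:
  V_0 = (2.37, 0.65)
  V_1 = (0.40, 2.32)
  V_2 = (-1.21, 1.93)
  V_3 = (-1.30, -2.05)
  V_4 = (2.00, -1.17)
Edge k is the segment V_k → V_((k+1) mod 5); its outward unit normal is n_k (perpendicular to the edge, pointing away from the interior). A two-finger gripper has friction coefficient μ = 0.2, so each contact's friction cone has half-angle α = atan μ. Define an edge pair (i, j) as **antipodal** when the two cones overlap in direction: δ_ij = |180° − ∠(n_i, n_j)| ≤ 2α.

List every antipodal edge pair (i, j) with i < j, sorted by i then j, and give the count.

count = 2; pairs: (1,3), (2,4)

α = atan 0.2 = 11.31°;  2α = 22.62°
n_0 = (+0.6466, +0.7628)
n_1 = (-0.2354, +0.9719)
n_2 = (-0.9997, +0.0226)
n_3 = (+0.2577, -0.9662)
n_4 = (+0.9800, -0.1992)
  (0,1): δ = 126.09°  ·
  (0,2): δ = 51.01°  ·
  (0,3): δ = 55.22°  ·
  (0,4): δ = 118.80°  ·
  (1,2): δ = 104.91°  ·
  (1,3): δ = 1.31°  ✓
  (1,4): δ = 64.89°  ·
  (2,3): δ = 73.77°  ·
  (2,4): δ = 10.20°  ✓
  (3,4): δ = 116.42°  ·
antipodal pairs: 2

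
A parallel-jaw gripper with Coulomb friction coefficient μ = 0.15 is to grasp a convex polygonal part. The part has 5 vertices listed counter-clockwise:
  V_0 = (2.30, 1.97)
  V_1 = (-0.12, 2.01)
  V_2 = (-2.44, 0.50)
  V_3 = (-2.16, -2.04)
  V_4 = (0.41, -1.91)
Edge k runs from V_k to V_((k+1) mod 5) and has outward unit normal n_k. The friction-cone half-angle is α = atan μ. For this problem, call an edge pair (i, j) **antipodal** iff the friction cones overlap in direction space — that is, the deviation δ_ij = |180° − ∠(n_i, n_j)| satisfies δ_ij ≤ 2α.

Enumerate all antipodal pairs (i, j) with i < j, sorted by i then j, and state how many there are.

α = atan 0.15 = 8.53°;  2α = 17.06°
n_0 = (+0.0165, +0.9999)
n_1 = (-0.5455, +0.8381)
n_2 = (-0.9940, -0.1096)
n_3 = (+0.0505, -0.9987)
n_4 = (+0.8990, -0.4379)
  (0,1): δ = 145.99°  ·
  (0,2): δ = 82.76°  ·
  (0,3): δ = 3.84°  ✓
  (0,4): δ = 64.98°  ·
  (1,2): δ = 116.77°  ·
  (1,3): δ = 30.16°  ·
  (1,4): δ = 30.97°  ·
  (2,3): δ = 93.39°  ·
  (2,4): δ = 32.26°  ·
  (3,4): δ = 118.87°  ·
antipodal pairs: 1

count = 1; pairs: (0,3)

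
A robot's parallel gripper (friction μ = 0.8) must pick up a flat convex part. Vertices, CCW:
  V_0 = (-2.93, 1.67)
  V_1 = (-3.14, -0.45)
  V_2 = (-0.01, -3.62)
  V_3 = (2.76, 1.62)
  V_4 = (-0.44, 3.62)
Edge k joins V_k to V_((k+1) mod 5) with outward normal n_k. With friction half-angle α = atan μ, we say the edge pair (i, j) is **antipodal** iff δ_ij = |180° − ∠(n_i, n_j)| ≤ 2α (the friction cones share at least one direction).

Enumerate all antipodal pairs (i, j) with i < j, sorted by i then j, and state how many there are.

α = atan 0.8 = 38.66°;  2α = 77.32°
n_0 = (-0.9951, +0.0986)
n_1 = (-0.7116, -0.7026)
n_2 = (+0.8841, -0.4673)
n_3 = (+0.5300, +0.8480)
n_4 = (-0.6166, +0.7873)
  (0,1): δ = 129.71°  ·
  (0,2): δ = 22.21°  ✓
  (0,3): δ = 63.65°  ✓
  (0,4): δ = 133.72°  ·
  (1,2): δ = 72.50°  ✓
  (1,3): δ = 13.36°  ✓
  (1,4): δ = 83.43°  ·
  (2,3): δ = 94.14°  ·
  (2,4): δ = 24.07°  ✓
  (3,4): δ = 109.93°  ·
antipodal pairs: 5

count = 5; pairs: (0,2), (0,3), (1,2), (1,3), (2,4)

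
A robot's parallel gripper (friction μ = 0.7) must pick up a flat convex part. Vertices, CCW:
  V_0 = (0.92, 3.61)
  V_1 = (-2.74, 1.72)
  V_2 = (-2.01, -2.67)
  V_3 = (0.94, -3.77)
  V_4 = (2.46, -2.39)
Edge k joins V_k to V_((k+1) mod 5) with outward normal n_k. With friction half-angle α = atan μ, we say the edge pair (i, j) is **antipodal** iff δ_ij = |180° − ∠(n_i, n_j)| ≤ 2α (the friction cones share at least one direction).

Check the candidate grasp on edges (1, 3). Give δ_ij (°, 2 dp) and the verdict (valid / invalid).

δ = 57.21°, valid

α = atan 0.7 = 34.99°;  2α = 69.98°
edge 1: e_1 = (+0.73, -4.39);  n_1 = (-0.9865, -0.1640)
edge 3: e_3 = (+1.52, +1.38);  n_3 = (+0.6722, -0.7404)
∠(n_1, n_3) = 122.79°
δ = |180° − 122.79°| = 57.21°
57.21° ≤ 2α = 69.98°  →  valid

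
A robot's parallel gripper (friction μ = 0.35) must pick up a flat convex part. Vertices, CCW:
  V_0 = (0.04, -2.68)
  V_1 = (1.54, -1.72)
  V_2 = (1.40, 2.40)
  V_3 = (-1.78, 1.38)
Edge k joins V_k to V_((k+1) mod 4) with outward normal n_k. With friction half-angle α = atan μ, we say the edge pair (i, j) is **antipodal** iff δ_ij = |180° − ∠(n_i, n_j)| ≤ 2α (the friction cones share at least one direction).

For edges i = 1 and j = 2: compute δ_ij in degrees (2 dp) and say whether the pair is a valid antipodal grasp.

α = atan 0.35 = 19.29°;  2α = 38.58°
edge 1: e_1 = (-0.14, +4.12);  n_1 = (+0.9994, +0.0340)
edge 2: e_2 = (-3.18, -1.02);  n_2 = (-0.3054, +0.9522)
∠(n_1, n_2) = 105.84°
δ = |180° − 105.84°| = 74.16°
74.16° > 2α = 38.58°  →  invalid

δ = 74.16°, invalid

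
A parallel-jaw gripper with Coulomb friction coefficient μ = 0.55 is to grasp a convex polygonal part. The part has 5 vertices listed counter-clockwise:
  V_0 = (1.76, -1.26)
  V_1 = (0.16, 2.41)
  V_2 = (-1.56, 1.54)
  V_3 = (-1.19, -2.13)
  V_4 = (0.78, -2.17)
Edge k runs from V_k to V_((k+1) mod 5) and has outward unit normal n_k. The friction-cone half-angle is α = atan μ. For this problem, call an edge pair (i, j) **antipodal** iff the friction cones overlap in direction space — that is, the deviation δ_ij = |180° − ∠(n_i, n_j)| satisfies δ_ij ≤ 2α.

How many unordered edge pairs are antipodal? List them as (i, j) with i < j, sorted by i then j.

α = atan 0.55 = 28.81°;  2α = 57.62°
n_0 = (+0.9167, +0.3996)
n_1 = (-0.4514, +0.8923)
n_2 = (-0.9950, -0.1003)
n_3 = (-0.0203, -0.9998)
n_4 = (+0.6805, -0.7328)
  (0,1): δ = 86.72°  ·
  (0,2): δ = 17.80°  ✓
  (0,3): δ = 65.28°  ·
  (0,4): δ = 109.32°  ·
  (1,2): δ = 111.07°  ·
  (1,3): δ = 27.99°  ✓
  (1,4): δ = 16.05°  ✓
  (2,3): δ = 96.92°  ·
  (2,4): δ = 52.88°  ✓
  (3,4): δ = 135.96°  ·
antipodal pairs: 4

count = 4; pairs: (0,2), (1,3), (1,4), (2,4)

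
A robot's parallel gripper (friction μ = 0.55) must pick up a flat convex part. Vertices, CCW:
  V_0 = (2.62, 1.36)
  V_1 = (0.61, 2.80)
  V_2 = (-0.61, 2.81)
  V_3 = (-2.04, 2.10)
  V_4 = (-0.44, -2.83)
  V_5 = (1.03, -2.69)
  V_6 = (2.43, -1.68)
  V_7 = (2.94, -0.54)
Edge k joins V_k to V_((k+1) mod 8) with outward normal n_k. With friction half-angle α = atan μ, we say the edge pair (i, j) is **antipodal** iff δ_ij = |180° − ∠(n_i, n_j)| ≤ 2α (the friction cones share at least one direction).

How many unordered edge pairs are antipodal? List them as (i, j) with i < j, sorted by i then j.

count = 9; pairs: (0,3), (0,4), (1,4), (1,5), (2,4), (2,5), (2,6), (3,6), (3,7)

α = atan 0.55 = 28.81°;  2α = 57.62°
n_0 = (+0.5824, +0.8129)
n_1 = (+0.0082, +1.0000)
n_2 = (-0.4447, +0.8957)
n_3 = (-0.9512, -0.3087)
n_4 = (+0.0948, -0.9955)
n_5 = (+0.5851, -0.8110)
n_6 = (+0.9128, -0.4084)
n_7 = (+0.9861, +0.1661)
  (0,1): δ = 144.85°  ·
  (0,2): δ = 117.98°  ·
  (0,3): δ = 36.40°  ✓
  (0,4): δ = 41.06°  ✓
  (0,5): δ = 71.43°  ·
  (0,6): δ = 101.52°  ·
  (0,7): δ = 135.18°  ·
  (1,2): δ = 153.13°  ·
  (1,3): δ = 71.55°  ·
  (1,4): δ = 5.91°  ✓
  (1,5): δ = 36.28°  ✓
  (1,6): δ = 66.37°  ·
  (1,7): δ = 100.03°  ·
  (2,3): δ = 98.42°  ·
  (2,4): δ = 20.96°  ✓
  (2,5): δ = 9.40°  ✓
  (2,6): δ = 39.49°  ✓
  (2,7): δ = 73.16°  ·
  (3,4): δ = 102.54°  ·
  (3,5): δ = 72.17°  ·
  (3,6): δ = 42.08°  ✓
  (3,7): δ = 8.42°  ✓
  (4,5): δ = 149.63°  ·
  (4,6): δ = 119.54°  ·
  (4,7): δ = 85.88°  ·
  (5,6): δ = 149.91°  ·
  (5,7): δ = 116.25°  ·
  (6,7): δ = 146.34°  ·
antipodal pairs: 9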